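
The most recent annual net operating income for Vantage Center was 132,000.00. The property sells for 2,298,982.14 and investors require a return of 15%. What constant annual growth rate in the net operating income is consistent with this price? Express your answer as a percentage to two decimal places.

8.76%

P = D₀(1+g)/(r−g) ⇒ P(r−g) = D₀(1+g) ⇒ g(P+D₀) = P·r − D₀
g = (P·r − D₀)/(P + D₀) = (2,298,982.14×0.15 − 132,000.00) / (2,298,982.14 + 132,000.00) = 0.087556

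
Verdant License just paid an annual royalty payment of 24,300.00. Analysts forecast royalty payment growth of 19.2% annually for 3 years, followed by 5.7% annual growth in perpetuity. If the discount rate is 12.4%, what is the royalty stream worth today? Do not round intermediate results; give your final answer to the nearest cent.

539313.43

D_1 = 28965.60000
D_2 = 34526.99520
D_3 = 41156.17828
Terminal value at year 3: TV = D_3×(1+g_2)/(r−g_2) = 43502.08044/0.067 = 649284.78269
P_0 = D_1/(1+r)^1 + D_2/(1+r)^2 + D_3/(1+r)^3 + TV/(1+r)^3
    = 25770.10676 + 27329.15237 + 28982.51746 + 457231.65599 = 539313.43257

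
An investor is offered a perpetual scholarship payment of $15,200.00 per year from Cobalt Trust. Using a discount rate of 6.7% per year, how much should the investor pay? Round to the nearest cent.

Level perpetuity: PV = C / r = $15,200.00 / 0.067 = $226,865.67

$226865.67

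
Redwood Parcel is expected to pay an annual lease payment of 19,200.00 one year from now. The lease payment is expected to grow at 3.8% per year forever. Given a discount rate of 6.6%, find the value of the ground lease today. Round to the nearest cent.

685714.29

Growing perpetuity: P = D₁ / (r − g) = 19,200.0000 / (0.066 − 0.038) = 685,714.29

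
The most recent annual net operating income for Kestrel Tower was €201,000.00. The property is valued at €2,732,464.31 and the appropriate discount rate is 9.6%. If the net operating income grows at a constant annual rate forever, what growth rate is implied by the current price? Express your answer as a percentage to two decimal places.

2.09%

P = D₀(1+g)/(r−g) ⇒ P(r−g) = D₀(1+g) ⇒ g(P+D₀) = P·r − D₀
g = (P·r − D₀)/(P + D₀) = (€2,732,464.31×0.096 − €201,000.00) / (€2,732,464.31 + €201,000.00) = 0.020902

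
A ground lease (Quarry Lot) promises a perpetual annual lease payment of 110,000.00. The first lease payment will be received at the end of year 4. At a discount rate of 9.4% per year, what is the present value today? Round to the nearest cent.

893743.44

Value at end of year 3: C / r = 110,000.00 / 0.094 = 1,170,212.7660
Discount to today: PV = 1,170,212.7660 / (1 + 0.094)^3 = 1,170,212.7660 / 1.309339 = 893,743.44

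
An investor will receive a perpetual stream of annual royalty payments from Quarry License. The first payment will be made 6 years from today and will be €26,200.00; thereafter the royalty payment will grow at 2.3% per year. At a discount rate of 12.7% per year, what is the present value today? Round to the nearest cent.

€138563.35

Value at end of year 5: C₁ / (r − g) = €26,200.00 / (0.127 − 0.023) = €251,923.0769
Discount to today: PV = €251,923.0769 / (1 + 0.127)^5 = €251,923.0769 / 1.818108 = €138,563.35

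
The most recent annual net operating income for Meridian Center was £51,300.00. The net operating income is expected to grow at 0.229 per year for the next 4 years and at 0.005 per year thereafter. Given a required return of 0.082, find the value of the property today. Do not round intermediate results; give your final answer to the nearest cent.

D_1 = 63047.70000
D_2 = 77485.62330
D_3 = 95229.83104
D_4 = 117037.46234
Terminal value at year 4: TV = D_4×(1+g_2)/(r−g_2) = 117622.64965/0.077 = 1527566.87863
P_0 = D_1/(1+r)^1 + D_2/(1+r)^2 + D_3/(1+r)^3 + D_4/(1+r)^4 + TV/(1+r)^4
    = 58269.59335 + 66186.07229 + 75178.08027 + 85391.73812 + 1114528.53004 = 1399554.01407

£1399554.01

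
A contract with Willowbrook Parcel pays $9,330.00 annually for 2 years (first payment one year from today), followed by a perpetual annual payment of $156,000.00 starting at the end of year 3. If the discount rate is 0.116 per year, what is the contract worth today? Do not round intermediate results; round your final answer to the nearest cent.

PV of 2-year annuity: $9,330.00 × [1 − (1+0.116)^−2] / 0.116 = 15851.44718
Perpetuity value at year 2: $156,000.00 / 0.116 = 1344827.58621
PV of perpetuity: 1344827.58621 / (1+0.116)^2 = 1079787.31180
Total PV = 15851.44718 + 1079787.31180 = 1095638.75898

$1095638.76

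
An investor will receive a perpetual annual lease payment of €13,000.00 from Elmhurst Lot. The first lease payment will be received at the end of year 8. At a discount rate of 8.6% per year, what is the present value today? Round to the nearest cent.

Value at end of year 7: C / r = €13,000.00 / 0.086 = €151,162.7907
Discount to today: PV = €151,162.7907 / (1 + 0.086)^7 = €151,162.7907 / 1.781594 = €84,846.93

€84846.93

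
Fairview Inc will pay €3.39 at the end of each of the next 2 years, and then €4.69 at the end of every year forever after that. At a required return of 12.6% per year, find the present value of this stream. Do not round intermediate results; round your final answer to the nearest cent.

PV of 2-year annuity: €3.39 × [1 − (1+0.126)^−2] / 0.126 = 5.68442
Perpetuity value at year 2: €4.69 / 0.126 = 37.22222
PV of perpetuity: 37.22222 / (1+0.126)^2 = 29.35794
Total PV = 5.68442 + 29.35794 = 35.04236

€35.04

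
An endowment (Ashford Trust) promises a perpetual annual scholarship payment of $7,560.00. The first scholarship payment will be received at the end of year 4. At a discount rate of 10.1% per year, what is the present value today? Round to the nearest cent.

Value at end of year 3: C / r = $7,560.00 / 0.101 = $74,851.4851
Discount to today: PV = $74,851.4851 / (1 + 0.101)^3 = $74,851.4851 / 1.334633 = $56,083.93

$56083.93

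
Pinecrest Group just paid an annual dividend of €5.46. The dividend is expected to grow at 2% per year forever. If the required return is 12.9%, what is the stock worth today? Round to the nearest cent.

D₁ = D₀ × (1 + g) = €5.46 × 1.02 = €5.5692
Growing perpetuity: P = D₁ / (r − g) = €5.5692 / (0.129 − 0.02) = €51.09

€51.09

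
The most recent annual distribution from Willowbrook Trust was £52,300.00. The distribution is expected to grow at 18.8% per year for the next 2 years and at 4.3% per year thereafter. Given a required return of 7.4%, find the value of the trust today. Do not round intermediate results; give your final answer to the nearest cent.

£2274866.21

D_1 = 62132.40000
D_2 = 73813.29120
Terminal value at year 2: TV = D_2×(1+g_2)/(r−g_2) = 76987.26272/0.031 = 2483460.08779
P_0 = D_1/(1+r)^1 + D_2/(1+r)^2 + TV/(1+r)^2
    = 57851.39665 + 63992.04769 + 2153022.76579 = 2274866.21013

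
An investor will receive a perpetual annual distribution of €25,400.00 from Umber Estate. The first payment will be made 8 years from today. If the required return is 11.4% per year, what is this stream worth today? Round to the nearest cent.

Value at end of year 7: C / r = €25,400.00 / 0.114 = €222,807.0175
Discount to today: PV = €222,807.0175 / (1 + 0.114)^7 = €222,807.0175 / 2.129101 = €104,648.38

€104648.38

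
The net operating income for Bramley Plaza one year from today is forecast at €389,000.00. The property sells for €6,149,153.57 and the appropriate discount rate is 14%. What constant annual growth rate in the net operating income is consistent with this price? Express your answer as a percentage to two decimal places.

P = D₁/(r−g) ⇒ g = r − D₁/P = 0.14 − €389,000.00/€6,149,153.57 = 0.076739

7.67%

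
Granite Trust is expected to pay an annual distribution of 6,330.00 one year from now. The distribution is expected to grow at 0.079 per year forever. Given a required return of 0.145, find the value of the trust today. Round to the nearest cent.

Growing perpetuity: P = D₁ / (r − g) = 6,330.0000 / (0.145 − 0.079) = 95,909.09

95909.09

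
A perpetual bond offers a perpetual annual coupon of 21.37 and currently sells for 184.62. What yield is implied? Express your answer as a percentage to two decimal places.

P = C/r ⇒ r = C/P = 21.37/184.62 = 0.115751

11.58%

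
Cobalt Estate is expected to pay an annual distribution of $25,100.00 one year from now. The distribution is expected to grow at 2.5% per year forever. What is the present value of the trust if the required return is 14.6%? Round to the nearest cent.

Growing perpetuity: P = D₁ / (r − g) = $25,100.0000 / (0.146 − 0.025) = $207,438.02

$207438.02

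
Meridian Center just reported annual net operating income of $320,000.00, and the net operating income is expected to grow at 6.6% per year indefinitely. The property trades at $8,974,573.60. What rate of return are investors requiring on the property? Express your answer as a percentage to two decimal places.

10.40%

D₁ = $320,000.00 × 1.066 = $341,120.0000
P = D₁/(r − g) ⇒ r = D₁/P + g = $341,120.0000/$8,974,573.60 + 0.066 = 0.038010 + 0.066 = 0.104010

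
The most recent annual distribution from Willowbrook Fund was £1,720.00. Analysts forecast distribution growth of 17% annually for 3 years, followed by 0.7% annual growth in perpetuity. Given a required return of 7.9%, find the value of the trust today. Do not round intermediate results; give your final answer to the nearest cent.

£36750.67

D_1 = 2012.40000
D_2 = 2354.50800
D_3 = 2754.77436
Terminal value at year 3: TV = D_3×(1+g_2)/(r−g_2) = 2774.05778/0.072 = 38528.58028
P_0 = D_1/(1+r)^1 + D_2/(1+r)^2 + D_3/(1+r)^3 + TV/(1+r)^3
    = 1865.06024 + 2022.35448 + 2192.91449 + 30670.34578 = 36750.67499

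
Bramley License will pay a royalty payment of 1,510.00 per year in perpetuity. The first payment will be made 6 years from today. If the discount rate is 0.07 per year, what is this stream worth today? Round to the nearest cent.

15380.13

Value at end of year 5: C / r = 1,510.00 / 0.07 = 21,571.4286
Discount to today: PV = 21,571.4286 / (1 + 0.07)^5 = 21,571.4286 / 1.402552 = 15,380.13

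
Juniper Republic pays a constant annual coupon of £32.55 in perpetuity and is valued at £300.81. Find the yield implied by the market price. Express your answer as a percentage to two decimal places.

10.82%

P = C/r ⇒ r = C/P = £32.55/£300.81 = 0.108208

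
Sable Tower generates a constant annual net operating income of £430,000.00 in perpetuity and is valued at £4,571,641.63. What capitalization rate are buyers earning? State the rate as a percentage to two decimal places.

9.41%

P = C/r ⇒ r = C/P = £430,000.00/£4,571,641.63 = 0.094058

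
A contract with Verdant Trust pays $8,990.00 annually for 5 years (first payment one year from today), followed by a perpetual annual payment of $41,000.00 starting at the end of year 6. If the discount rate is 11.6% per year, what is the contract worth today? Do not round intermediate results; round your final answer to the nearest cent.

$236906.75

PV of 5-year annuity: $8,990.00 × [1 − (1+0.116)^−5] / 0.116 = 32730.65613
Perpetuity value at year 5: $41,000.00 / 0.116 = 353448.27586
PV of perpetuity: 353448.27586 / (1+0.116)^5 = 204176.09551
Total PV = 32730.65613 + 204176.09551 = 236906.75164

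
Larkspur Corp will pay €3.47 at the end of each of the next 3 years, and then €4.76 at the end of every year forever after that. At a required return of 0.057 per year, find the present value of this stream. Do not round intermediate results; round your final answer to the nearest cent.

€80.04

PV of 3-year annuity: €3.47 × [1 − (1+0.057)^−3] / 0.057 = 9.32708
Perpetuity value at year 3: €4.76 / 0.057 = 83.50877
PV of perpetuity: 83.50877 / (1+0.057)^3 = 70.71428
Total PV = 9.32708 + 70.71428 = 80.04136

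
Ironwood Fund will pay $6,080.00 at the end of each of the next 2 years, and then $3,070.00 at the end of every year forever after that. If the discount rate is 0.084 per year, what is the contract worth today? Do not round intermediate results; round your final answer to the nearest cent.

PV of 2-year annuity: $6,080.00 × [1 − (1+0.084)^−2] / 0.084 = 10783.07757
Perpetuity value at year 2: $3,070.00 / 0.084 = 36547.61905
PV of perpetuity: 36547.61905 / (1+0.084)^2 = 31102.87429
Total PV = 10783.07757 + 31102.87429 = 41885.95186

$41885.95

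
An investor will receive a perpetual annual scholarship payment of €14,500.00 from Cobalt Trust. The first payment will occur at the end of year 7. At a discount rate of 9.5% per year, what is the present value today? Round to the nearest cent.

Value at end of year 6: C / r = €14,500.00 / 0.095 = €152,631.5789
Discount to today: PV = €152,631.5789 / (1 + 0.095)^6 = €152,631.5789 / 1.723791 = €88,544.11

€88544.11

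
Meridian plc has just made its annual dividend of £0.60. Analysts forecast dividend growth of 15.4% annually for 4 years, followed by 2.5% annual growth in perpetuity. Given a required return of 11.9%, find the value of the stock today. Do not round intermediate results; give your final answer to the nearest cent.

£9.99

D_1 = 0.69240
D_2 = 0.79903
D_3 = 0.92208
D_4 = 1.06408
Terminal value at year 4: TV = D_4×(1+g_2)/(r−g_2) = 1.09068/0.094 = 11.60301
P_0 = D_1/(1+r)^1 + D_2/(1+r)^2 + D_3/(1+r)^3 + D_4/(1+r)^4 + TV/(1+r)^4
    = 0.61877 + 0.63812 + 0.65808 + 0.67866 + 7.40031 = 9.99394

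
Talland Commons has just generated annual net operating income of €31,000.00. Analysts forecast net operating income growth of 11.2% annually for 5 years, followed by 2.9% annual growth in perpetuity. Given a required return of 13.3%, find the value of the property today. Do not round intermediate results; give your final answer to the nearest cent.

D_1 = 34472.00000
D_2 = 38332.86400
D_3 = 42626.14477
D_4 = 47400.27298
D_5 = 52709.10356
Terminal value at year 5: TV = D_5×(1+g_2)/(r−g_2) = 54237.66756/0.104 = 521516.03422
P_0 = D_1/(1+r)^1 + D_2/(1+r)^2 + D_3/(1+r)^3 + D_4/(1+r)^4 + D_5/(1+r)^5 + TV/(1+r)^5
    = 30425.41924 + 29861.48826 + 29308.00966 + 28764.78971 + 28231.63827 + 279330.34400 = 425921.68913

€425921.69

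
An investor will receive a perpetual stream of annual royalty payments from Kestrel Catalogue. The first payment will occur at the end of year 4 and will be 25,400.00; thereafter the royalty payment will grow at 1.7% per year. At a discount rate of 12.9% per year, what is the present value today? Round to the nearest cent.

157591.89

Value at end of year 3: C₁ / (r − g) = 25,400.00 / (0.129 − 0.017) = 226,785.7143
Discount to today: PV = 226,785.7143 / (1 + 0.129)^3 = 226,785.7143 / 1.439070 = 157,591.89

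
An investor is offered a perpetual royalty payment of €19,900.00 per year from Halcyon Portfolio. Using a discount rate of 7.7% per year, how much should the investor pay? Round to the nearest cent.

€258441.56

Level perpetuity: PV = C / r = €19,900.00 / 0.077 = €258,441.56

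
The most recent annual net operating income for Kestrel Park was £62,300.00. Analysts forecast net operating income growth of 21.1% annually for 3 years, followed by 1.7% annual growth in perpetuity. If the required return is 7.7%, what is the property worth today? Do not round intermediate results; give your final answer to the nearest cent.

D_1 = 75445.30000
D_2 = 91364.25830
D_3 = 110642.11680
Terminal value at year 3: TV = D_3×(1+g_2)/(r−g_2) = 112523.03279/0.06 = 1875383.87978
P_0 = D_1/(1+r)^1 + D_2/(1+r)^2 + D_3/(1+r)^3 + TV/(1+r)^3
    = 70051.34633 + 78767.11273 + 88567.29203 + 1501215.59987 = 1738601.35096

£1738601.35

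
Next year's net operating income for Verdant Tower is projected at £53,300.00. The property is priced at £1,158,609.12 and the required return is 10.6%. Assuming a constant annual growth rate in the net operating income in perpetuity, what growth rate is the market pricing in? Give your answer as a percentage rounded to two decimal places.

P = D₁/(r−g) ⇒ g = r − D₁/P = 0.106 − £53,300.00/£1,158,609.12 = 0.059997

6.00%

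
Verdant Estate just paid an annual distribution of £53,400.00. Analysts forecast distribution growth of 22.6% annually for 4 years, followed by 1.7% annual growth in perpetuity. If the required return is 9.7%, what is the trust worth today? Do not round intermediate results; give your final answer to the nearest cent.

£1343251.91

D_1 = 65468.40000
D_2 = 80264.25840
D_3 = 98403.98080
D_4 = 120643.28046
Terminal value at year 4: TV = D_4×(1+g_2)/(r−g_2) = 122694.21623/0.08 = 1533677.70283
P_0 = D_1/(1+r)^1 + D_2/(1+r)^2 + D_3/(1+r)^3 + D_4/(1+r)^4 + TV/(1+r)^4
    = 59679.48952 + 66697.40579 + 74540.58295 + 83306.06627 + 1059028.36741 = 1343251.91193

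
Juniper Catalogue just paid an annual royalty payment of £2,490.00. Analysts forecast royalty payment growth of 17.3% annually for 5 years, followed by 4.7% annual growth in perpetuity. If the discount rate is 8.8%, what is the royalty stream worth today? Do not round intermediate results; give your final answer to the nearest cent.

D_1 = 2920.77000
D_2 = 3426.06321
D_3 = 4018.77215
D_4 = 4714.01973
D_5 = 5529.54514
Terminal value at year 5: TV = D_5×(1+g_2)/(r−g_2) = 5789.43376/0.041 = 141205.70148
P_0 = D_1/(1+r)^1 + D_2/(1+r)^2 + D_3/(1+r)^3 + D_4/(1+r)^4 + D_5/(1+r)^5 + TV/(1+r)^5
    = 2684.53125 + 2894.26025 + 3120.37434 + 3364.15358 + 3626.97808 + 92620.63535 = 108310.93286

£108310.93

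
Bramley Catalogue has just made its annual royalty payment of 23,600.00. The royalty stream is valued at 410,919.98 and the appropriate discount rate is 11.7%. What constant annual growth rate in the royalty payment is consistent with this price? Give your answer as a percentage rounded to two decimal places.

P = D₀(1+g)/(r−g) ⇒ P(r−g) = D₀(1+g) ⇒ g(P+D₀) = P·r − D₀
g = (P·r − D₀)/(P + D₀) = (410,919.98×0.117 − 23,600.00) / (410,919.98 + 23,600.00) = 0.056333

5.63%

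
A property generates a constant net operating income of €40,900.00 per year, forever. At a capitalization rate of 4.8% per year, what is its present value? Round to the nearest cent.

€852083.33

Level perpetuity: PV = C / r = €40,900.00 / 0.048 = €852,083.33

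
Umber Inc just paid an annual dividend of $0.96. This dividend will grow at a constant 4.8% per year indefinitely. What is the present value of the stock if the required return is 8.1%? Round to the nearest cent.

$30.49

D₁ = D₀ × (1 + g) = $0.96 × 1.048 = $1.0061
Growing perpetuity: P = D₁ / (r − g) = $1.0061 / (0.081 − 0.048) = $30.49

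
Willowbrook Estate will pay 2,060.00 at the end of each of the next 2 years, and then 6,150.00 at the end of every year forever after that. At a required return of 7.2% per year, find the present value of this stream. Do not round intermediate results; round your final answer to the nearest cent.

PV of 2-year annuity: 2,060.00 × [1 − (1+0.072)^−2] / 0.072 = 3714.21809
Perpetuity value at year 2: 6,150.00 / 0.072 = 85416.66667
PV of perpetuity: 85416.66667 / (1+0.072)^2 = 74328.10296
Total PV = 3714.21809 + 74328.10296 = 78042.32104

78042.32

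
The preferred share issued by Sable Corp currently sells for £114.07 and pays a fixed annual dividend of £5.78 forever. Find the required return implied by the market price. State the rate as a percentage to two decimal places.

P = C/r ⇒ r = C/P = £5.78/£114.07 = 0.050671

5.07%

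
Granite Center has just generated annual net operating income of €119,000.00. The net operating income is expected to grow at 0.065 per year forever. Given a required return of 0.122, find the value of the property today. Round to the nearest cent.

€2223421.05

D₁ = D₀ × (1 + g) = €119,000.00 × 1.065 = €126,735.0000
Growing perpetuity: P = D₁ / (r − g) = €126,735.0000 / (0.122 − 0.065) = €2,223,421.05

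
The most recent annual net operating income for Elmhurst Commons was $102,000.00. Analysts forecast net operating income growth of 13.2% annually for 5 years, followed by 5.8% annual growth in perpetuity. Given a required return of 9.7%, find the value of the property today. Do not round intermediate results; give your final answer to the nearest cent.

$3798519.79

D_1 = 115464.00000
D_2 = 130705.24800
D_3 = 147958.34074
D_4 = 167488.84171
D_5 = 189597.36882
Terminal value at year 5: TV = D_5×(1+g_2)/(r−g_2) = 200594.01621/0.039 = 5143436.31310
P_0 = D_1/(1+r)^1 + D_2/(1+r)^2 + D_3/(1+r)^3 + D_4/(1+r)^4 + D_5/(1+r)^5 + TV/(1+r)^5
    = 105254.32999 + 108612.49002 + 112077.79280 + 115653.65674 + 119343.60933 + 3237577.91463 = 3798519.79351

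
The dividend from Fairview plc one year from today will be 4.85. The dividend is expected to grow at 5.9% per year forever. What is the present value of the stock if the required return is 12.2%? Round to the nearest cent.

76.98

Growing perpetuity: P = D₁ / (r − g) = 4.8500 / (0.122 − 0.059) = 76.98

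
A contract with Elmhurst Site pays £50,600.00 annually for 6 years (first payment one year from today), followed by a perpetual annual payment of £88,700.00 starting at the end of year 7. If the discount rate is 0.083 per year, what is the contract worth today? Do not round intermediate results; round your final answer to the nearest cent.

£894134.54

PV of 6-year annuity: £50,600.00 × [1 − (1+0.083)^−6] / 0.083 = 231803.98987
Perpetuity value at year 6: £88,700.00 / 0.083 = 1068674.69880
PV of perpetuity: 1068674.69880 / (1+0.083)^6 = 662330.55055
Total PV = 231803.98987 + 662330.55055 = 894134.54042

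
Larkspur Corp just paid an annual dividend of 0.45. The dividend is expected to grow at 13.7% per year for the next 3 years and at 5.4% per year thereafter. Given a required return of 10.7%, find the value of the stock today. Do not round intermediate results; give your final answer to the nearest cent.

11.12

D_1 = 0.51165
D_2 = 0.58175
D_3 = 0.66145
Terminal value at year 3: TV = D_3×(1+g_2)/(r−g_2) = 0.69716/0.053 = 13.15402
P_0 = D_1/(1+r)^1 + D_2/(1+r)^2 + D_3/(1+r)^3 + TV/(1+r)^3
    = 0.46220 + 0.47472 + 0.48759 + 9.69652 = 11.12102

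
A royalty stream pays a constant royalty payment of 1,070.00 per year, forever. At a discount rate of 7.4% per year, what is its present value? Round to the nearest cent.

14459.46

Level perpetuity: PV = C / r = 1,070.00 / 0.074 = 14,459.46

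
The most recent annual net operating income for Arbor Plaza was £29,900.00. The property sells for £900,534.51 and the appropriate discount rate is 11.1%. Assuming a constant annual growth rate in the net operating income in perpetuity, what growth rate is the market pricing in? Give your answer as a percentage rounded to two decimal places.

P = D₀(1+g)/(r−g) ⇒ P(r−g) = D₀(1+g) ⇒ g(P+D₀) = P·r − D₀
g = (P·r − D₀)/(P + D₀) = (£900,534.51×0.111 − £29,900.00) / (£900,534.51 + £29,900.00) = 0.075297

7.53%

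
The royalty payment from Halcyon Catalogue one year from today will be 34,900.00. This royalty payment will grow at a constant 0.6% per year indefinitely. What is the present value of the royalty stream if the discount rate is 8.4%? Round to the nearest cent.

447435.90

Growing perpetuity: P = D₁ / (r − g) = 34,900.0000 / (0.084 − 0.006) = 447,435.90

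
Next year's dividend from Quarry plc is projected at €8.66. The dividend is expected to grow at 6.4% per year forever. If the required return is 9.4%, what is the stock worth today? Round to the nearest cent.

Growing perpetuity: P = D₁ / (r − g) = €8.6600 / (0.094 − 0.064) = €288.67

€288.67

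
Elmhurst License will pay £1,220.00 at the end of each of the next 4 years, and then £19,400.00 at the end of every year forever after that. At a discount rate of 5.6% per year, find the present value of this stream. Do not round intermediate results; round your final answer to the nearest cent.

PV of 4-year annuity: £1,220.00 × [1 − (1+0.056)^−4] / 0.056 = 4266.43924
Perpetuity value at year 4: £19,400.00 / 0.056 = 346428.57143
PV of perpetuity: 346428.57143 / (1+0.056)^4 = 278585.19331
Total PV = 4266.43924 + 278585.19331 = 282851.63256

£282851.63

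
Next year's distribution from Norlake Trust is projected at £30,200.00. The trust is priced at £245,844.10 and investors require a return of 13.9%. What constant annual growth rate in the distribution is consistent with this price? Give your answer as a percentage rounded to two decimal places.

P = D₁/(r−g) ⇒ g = r − D₁/P = 0.139 − £30,200.00/£245,844.10 = 0.016158

1.62%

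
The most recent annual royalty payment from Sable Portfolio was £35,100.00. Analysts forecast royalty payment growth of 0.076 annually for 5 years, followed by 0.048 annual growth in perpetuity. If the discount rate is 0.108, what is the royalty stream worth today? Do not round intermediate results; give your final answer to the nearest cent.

D_1 = 37767.60000
D_2 = 40637.93760
D_3 = 43726.42086
D_4 = 47049.62884
D_5 = 50625.40063
Terminal value at year 5: TV = D_5×(1+g_2)/(r−g_2) = 53055.41987/0.06 = 884256.99776
P_0 = D_1/(1+r)^1 + D_2/(1+r)^2 + D_3/(1+r)^3 + D_4/(1+r)^4 + D_5/(1+r)^5 + TV/(1+r)^5
    = 34086.28159 + 33101.84024 + 32145.83042 + 31217.43098 + 30315.84453 + 529516.75108 = 690383.97884

£690383.98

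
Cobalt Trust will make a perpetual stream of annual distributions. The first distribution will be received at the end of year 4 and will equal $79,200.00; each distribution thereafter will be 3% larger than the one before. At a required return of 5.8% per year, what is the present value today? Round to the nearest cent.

Value at end of year 3: C₁ / (r − g) = $79,200.00 / (0.058 − 0.03) = $2,828,571.4286
Discount to today: PV = $2,828,571.4286 / (1 + 0.058)^3 = $2,828,571.4286 / 1.184287 = $2,388,416.96

$2388416.96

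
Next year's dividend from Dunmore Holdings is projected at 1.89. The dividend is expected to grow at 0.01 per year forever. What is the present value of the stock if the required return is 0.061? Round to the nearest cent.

37.06

Growing perpetuity: P = D₁ / (r − g) = 1.8900 / (0.061 − 0.01) = 37.06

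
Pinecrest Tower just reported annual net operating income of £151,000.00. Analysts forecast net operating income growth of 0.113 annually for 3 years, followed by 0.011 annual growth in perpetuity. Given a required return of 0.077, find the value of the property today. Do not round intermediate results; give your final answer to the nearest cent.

D_1 = 168063.00000
D_2 = 187054.11900
D_3 = 208191.23445
Terminal value at year 3: TV = D_3×(1+g_2)/(r−g_2) = 210481.33803/0.066 = 3189111.18221
P_0 = D_1/(1+r)^1 + D_2/(1+r)^2 + D_3/(1+r)^3 + TV/(1+r)^3
    = 156047.35376 + 161263.42130 + 166653.84206 + 2552833.85342 = 3036798.47054

£3036798.47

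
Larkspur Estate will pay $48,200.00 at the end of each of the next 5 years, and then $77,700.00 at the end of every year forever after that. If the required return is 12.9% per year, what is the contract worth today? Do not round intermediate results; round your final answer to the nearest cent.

PV of 5-year annuity: $48,200.00 × [1 − (1+0.129)^−5] / 0.129 = 169945.01058
Perpetuity value at year 5: $77,700.00 / 0.129 = 602325.58140
PV of perpetuity: 602325.58140 / (1+0.129)^5 = 328368.58301
Total PV = 169945.01058 + 328368.58301 = 498313.59359

$498313.59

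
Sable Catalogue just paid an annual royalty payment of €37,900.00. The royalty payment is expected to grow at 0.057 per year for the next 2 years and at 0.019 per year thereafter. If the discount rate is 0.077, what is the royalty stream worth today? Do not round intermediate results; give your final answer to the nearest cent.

€715064.75

D_1 = 40060.30000
D_2 = 42343.73710
Terminal value at year 2: TV = D_2×(1+g_2)/(r−g_2) = 43148.26810/0.058 = 743935.65698
P_0 = D_1/(1+r)^1 + D_2/(1+r)^2 + TV/(1+r)^2
    = 37196.19313 + 36505.45602 + 641363.09807 = 715064.74722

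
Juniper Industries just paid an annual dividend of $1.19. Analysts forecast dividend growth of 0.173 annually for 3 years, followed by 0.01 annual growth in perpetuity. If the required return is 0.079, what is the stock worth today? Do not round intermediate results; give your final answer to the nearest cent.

D_1 = 1.39587
D_2 = 1.63736
D_3 = 1.92062
Terminal value at year 3: TV = D_3×(1+g_2)/(r−g_2) = 1.93982/0.069 = 28.11339
P_0 = D_1/(1+r)^1 + D_2/(1+r)^2 + D_3/(1+r)^3 + TV/(1+r)^3
    = 1.29367 + 1.40637 + 1.52889 + 22.37943 = 26.60836

$26.61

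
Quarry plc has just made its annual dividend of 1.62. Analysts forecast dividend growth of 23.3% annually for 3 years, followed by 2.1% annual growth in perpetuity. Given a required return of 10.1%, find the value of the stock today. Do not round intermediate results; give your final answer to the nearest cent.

35.16

D_1 = 1.99746
D_2 = 2.46287
D_3 = 3.03672
Terminal value at year 3: TV = D_3×(1+g_2)/(r−g_2) = 3.10049/0.08 = 38.75609
P_0 = D_1/(1+r)^1 + D_2/(1+r)^2 + D_3/(1+r)^3 + TV/(1+r)^3
    = 1.81422 + 2.03173 + 2.27532 + 29.03876 = 35.16003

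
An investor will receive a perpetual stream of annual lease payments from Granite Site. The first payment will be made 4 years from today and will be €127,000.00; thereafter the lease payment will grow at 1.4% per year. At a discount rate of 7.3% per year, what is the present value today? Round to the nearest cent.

€1742418.78

Value at end of year 3: C₁ / (r − g) = €127,000.00 / (0.073 − 0.014) = €2,152,542.3729
Discount to today: PV = €2,152,542.3729 / (1 + 0.073)^3 = €2,152,542.3729 / 1.235376 = €1,742,418.78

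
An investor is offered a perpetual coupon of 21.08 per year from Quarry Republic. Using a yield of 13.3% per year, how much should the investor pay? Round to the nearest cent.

158.50

Level perpetuity: PV = C / r = 21.08 / 0.133 = 158.50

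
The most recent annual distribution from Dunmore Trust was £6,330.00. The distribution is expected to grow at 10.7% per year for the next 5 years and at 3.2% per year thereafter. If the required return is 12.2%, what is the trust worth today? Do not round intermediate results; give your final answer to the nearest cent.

D_1 = 7007.31000
D_2 = 7757.09217
D_3 = 8587.10103
D_4 = 9505.92084
D_5 = 10523.05437
Terminal value at year 5: TV = D_5×(1+g_2)/(r−g_2) = 10859.79211/0.09 = 120664.35681
P_0 = D_1/(1+r)^1 + D_2/(1+r)^2 + D_3/(1+r)^3 + D_4/(1+r)^4 + D_5/(1+r)^5 + TV/(1+r)^5
    = 6245.37433 + 6161.88002 + 6079.50195 + 5998.22518 + 5918.03501 + 67860.13475 = 98263.15124

£98263.15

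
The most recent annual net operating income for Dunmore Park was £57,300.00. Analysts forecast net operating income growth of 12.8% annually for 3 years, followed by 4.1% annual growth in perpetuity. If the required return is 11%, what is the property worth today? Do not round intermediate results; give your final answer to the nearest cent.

D_1 = 64634.40000
D_2 = 72907.60320
D_3 = 82239.77641
Terminal value at year 3: TV = D_3×(1+g_2)/(r−g_2) = 85611.60724/0.069 = 1240747.93105
P_0 = D_1/(1+r)^1 + D_2/(1+r)^2 + D_3/(1+r)^3 + TV/(1+r)^3
    = 58229.18919 + 59173.44631 + 60133.01571 + 907224.19355 = 1084759.84476

£1084759.84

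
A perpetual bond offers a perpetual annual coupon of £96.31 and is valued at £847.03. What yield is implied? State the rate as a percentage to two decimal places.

P = C/r ⇒ r = C/P = £96.31/£847.03 = 0.113703

11.37%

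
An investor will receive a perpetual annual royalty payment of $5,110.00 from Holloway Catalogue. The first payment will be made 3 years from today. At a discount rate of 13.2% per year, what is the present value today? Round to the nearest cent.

$30210.24

Value at end of year 2: C / r = $5,110.00 / 0.132 = $38,712.1212
Discount to today: PV = $38,712.1212 / (1 + 0.132)^2 = $38,712.1212 / 1.281424 = $30,210.24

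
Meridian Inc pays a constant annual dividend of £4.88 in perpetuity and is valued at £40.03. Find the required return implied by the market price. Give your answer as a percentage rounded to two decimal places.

P = C/r ⇒ r = C/P = £4.88/£40.03 = 0.121909

12.19%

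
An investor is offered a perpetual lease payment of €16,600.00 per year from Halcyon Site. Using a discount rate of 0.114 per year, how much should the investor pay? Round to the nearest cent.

Level perpetuity: PV = C / r = €16,600.00 / 0.114 = €145,614.04

€145614.04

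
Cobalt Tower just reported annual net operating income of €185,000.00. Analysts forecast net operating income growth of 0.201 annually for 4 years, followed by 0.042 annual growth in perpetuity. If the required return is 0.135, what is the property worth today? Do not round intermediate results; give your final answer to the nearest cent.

D_1 = 222185.00000
D_2 = 266844.18500
D_3 = 320479.86618
D_4 = 384896.31929
Terminal value at year 4: TV = D_4×(1+g_2)/(r−g_2) = 401061.96470/0.093 = 4312494.24407
P_0 = D_1/(1+r)^1 + D_2/(1+r)^2 + D_3/(1+r)^3 + D_4/(1+r)^4 + TV/(1+r)^4
    = 195757.70925 + 207140.97693 + 219186.17911 + 231931.80714 + 2598633.79618 = 3452650.46861

€3452650.47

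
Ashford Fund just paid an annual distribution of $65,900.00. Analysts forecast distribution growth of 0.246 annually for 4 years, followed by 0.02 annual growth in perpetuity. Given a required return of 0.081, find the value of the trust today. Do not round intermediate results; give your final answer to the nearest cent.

D_1 = 82111.40000
D_2 = 102310.80440
D_3 = 127479.26228
D_4 = 158839.16080
Terminal value at year 4: TV = D_4×(1+g_2)/(r−g_2) = 162015.94402/0.061 = 2655999.08229
P_0 = D_1/(1+r)^1 + D_2/(1+r)^2 + D_3/(1+r)^3 + D_4/(1+r)^4 + TV/(1+r)^4
    = 75958.74191 + 87552.81444 + 100916.56503 + 116320.11103 + 1945024.80745 = 2325773.03987

$2325773.04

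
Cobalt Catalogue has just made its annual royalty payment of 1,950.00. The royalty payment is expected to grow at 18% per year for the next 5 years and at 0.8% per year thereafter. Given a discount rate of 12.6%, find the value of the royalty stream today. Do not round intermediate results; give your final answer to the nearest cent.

D_1 = 2301.00000
D_2 = 2715.18000
D_3 = 3203.91240
D_4 = 3780.61663
D_5 = 4461.12763
Terminal value at year 5: TV = D_5×(1+g_2)/(r−g_2) = 4496.81665/0.118 = 38108.61565
P_0 = D_1/(1+r)^1 + D_2/(1+r)^2 + D_3/(1+r)^3 + D_4/(1+r)^4 + D_5/(1+r)^5 + TV/(1+r)^5
    = 2043.51687 + 2141.51857 + 2244.22017 + 2351.84707 + 2464.63548 + 21053.83525 = 32299.57341

32299.57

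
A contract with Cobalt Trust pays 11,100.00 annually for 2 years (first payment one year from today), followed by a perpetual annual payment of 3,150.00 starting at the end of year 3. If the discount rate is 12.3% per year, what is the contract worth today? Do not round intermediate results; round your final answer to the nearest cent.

38992.88

PV of 2-year annuity: 11,100.00 × [1 − (1+0.123)^−2] / 0.123 = 18685.87591
Perpetuity value at year 2: 3,150.00 / 0.123 = 25609.75610
PV of perpetuity: 25609.75610 / (1+0.123)^2 = 20307.00753
Total PV = 18685.87591 + 20307.00753 = 38992.88344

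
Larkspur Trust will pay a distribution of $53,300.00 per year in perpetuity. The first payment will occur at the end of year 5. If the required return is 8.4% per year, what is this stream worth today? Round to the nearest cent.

$459547.91

Value at end of year 4: C / r = $53,300.00 / 0.084 = $634,523.8095
Discount to today: PV = $634,523.8095 / (1 + 0.084)^4 = $634,523.8095 / 1.380757 = $459,547.91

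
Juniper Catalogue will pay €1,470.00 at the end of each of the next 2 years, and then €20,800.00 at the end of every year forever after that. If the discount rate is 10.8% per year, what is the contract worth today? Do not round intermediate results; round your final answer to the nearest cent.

€159401.39

PV of 2-year annuity: €1,470.00 × [1 − (1+0.108)^−2] / 0.108 = 2524.11083
Perpetuity value at year 2: €20,800.00 / 0.108 = 192592.59259
PV of perpetuity: 192592.59259 / (1+0.108)^2 = 156877.28287
Total PV = 2524.11083 + 156877.28287 = 159401.39370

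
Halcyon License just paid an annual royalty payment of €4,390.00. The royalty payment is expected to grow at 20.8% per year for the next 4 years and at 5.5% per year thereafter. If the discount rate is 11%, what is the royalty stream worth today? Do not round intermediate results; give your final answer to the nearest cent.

€139915.24

D_1 = 5303.12000
D_2 = 6406.16896
D_3 = 7738.65210
D_4 = 9348.29174
Terminal value at year 4: TV = D_4×(1+g_2)/(r−g_2) = 9862.44779/0.055 = 179317.23249
P_0 = D_1/(1+r)^1 + D_2/(1+r)^2 + D_3/(1+r)^3 + D_4/(1+r)^4 + TV/(1+r)^4
    = 4777.58559 + 5199.39044 + 5658.43572 + 6158.00933 + 118121.81524 = 139915.23631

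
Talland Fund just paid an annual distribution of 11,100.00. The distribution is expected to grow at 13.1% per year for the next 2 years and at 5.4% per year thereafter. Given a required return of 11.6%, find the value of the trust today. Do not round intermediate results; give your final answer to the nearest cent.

D_1 = 12554.10000
D_2 = 14198.68710
Terminal value at year 2: TV = D_2×(1+g_2)/(r−g_2) = 14965.41620/0.062 = 241377.68070
P_0 = D_1/(1+r)^1 + D_2/(1+r)^2 + TV/(1+r)^2
    = 11249.19355 + 11400.39239 + 193806.67057 = 216456.25650

216456.26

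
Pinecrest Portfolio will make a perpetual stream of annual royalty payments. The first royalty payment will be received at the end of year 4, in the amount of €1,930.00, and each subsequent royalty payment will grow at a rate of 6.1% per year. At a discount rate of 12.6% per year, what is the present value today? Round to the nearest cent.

€20798.35

Value at end of year 3: C₁ / (r − g) = €1,930.00 / (0.126 − 0.061) = €29,692.3077
Discount to today: PV = €29,692.3077 / (1 + 0.126)^3 = €29,692.3077 / 1.427628 = €20,798.35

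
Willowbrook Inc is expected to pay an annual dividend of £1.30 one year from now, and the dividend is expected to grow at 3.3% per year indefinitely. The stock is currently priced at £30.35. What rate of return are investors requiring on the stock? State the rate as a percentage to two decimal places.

7.58%

P = D₁/(r − g) ⇒ r = D₁/P + g = £1.3000/£30.35 + 0.033 = 0.042834 + 0.033 = 0.075834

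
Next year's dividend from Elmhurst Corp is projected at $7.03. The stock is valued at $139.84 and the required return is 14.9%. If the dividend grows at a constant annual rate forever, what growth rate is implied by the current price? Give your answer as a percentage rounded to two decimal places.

P = D₁/(r−g) ⇒ g = r − D₁/P = 0.149 − $7.03/$139.84 = 0.098728

9.87%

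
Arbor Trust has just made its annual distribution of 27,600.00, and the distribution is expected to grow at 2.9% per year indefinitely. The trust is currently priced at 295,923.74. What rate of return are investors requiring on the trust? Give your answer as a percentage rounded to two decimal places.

12.50%

D₁ = 27,600.00 × 1.029 = 28,400.4000
P = D₁/(r − g) ⇒ r = D₁/P + g = 28,400.4000/295,923.74 + 0.029 = 0.095972 + 0.029 = 0.124972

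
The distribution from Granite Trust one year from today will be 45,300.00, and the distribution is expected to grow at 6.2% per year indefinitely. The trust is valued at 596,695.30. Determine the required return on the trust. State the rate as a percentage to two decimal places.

13.79%

P = D₁/(r − g) ⇒ r = D₁/P + g = 45,300.0000/596,695.30 + 0.062 = 0.075918 + 0.062 = 0.137918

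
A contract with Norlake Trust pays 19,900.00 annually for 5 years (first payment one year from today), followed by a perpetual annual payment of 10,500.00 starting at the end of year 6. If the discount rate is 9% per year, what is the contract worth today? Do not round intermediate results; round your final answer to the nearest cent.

153229.39

PV of 5-year annuity: 19,900.00 × [1 − (1+0.09)^−5] / 0.09 = 77404.06014
Perpetuity value at year 5: 10,500.00 / 0.09 = 116666.66667
PV of perpetuity: 116666.66667 / (1+0.09)^5 = 75825.32840
Total PV = 77404.06014 + 75825.32840 = 153229.38854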